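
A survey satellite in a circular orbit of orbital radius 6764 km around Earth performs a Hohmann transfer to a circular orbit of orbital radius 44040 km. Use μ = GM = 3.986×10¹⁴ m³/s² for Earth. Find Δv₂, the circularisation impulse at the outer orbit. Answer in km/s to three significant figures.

r₁ = 6764 km = 6.764×10⁶ m.
r₂ = 44040 km = 4.404×10⁷ m.
Transfer ellipse a_t = (r₁ + r₂)/2 = 2.540×10⁷ m.
At r₁: circular v_c1 = √(μ/r₁) = 7677 m/s; transfer-perigee v_p = √[μ(2/r₁ − 1/a_t)] = 10110 m/s.
At r₂: circular v_c2 = √(μ/r₂) = 3008 m/s; transfer-apogee v_a = √[μ(2/r₂ − 1/a_t)] = 1552 m/s.
Δv₂ = v_c2 − v_a = 1456 m/s.
= 1.456 km/s.

Δv ≈ 1.46 km/s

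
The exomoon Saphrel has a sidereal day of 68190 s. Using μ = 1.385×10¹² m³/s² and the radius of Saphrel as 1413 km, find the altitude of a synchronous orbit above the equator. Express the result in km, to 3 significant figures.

A synchronous orbit has period T, so by Kepler's third law a = (μT²/4π²)^(1/3).
μT²/4π² = 1.385×10¹² × (6.819×10⁴)² / 39.48 = 1.631×10²⁰ m³.
a = 5.464×10⁶ m = 5464.0 km.
Altitude h = a − R = 5464.0 − 1413 = 4051.0 km.

h_sync ≈ 4050 km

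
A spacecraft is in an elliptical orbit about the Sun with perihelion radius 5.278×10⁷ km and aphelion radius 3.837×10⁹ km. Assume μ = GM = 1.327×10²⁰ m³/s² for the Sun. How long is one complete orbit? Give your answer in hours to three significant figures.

Semi-major axis a = (r_p + r_a)/2 = (5.2780×10⁷ + 3.8370×10⁹)/2 = 1.9449×10⁹ km = 1.945×10¹² m.
By Kepler's third law T = 2π√(a³/μ) = 2π × 2.355×10⁸ = 1.479×10⁹ s.
= 4.109×10⁵ hours.

T ≈ 411000 hours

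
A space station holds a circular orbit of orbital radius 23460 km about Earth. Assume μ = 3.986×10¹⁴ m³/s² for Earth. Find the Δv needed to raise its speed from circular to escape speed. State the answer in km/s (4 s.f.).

Δv ≈ 1.707 km/s

r = 23460 km = 2.346×10⁷ m.
Circular speed v_c = √(μ/r) = 4122 m/s.
Escape speed v_esc = √(2μ/r) = √2 × v_c = 5829 m/s.
Δv = v_esc − v_c = 1707 m/s = 1.707 km/s.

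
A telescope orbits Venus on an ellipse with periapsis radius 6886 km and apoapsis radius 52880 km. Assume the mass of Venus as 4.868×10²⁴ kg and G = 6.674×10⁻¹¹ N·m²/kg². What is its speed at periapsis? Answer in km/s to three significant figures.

v ≈ 9.14 km/s

μ = GM = 6.674×10⁻¹¹ × 4.868×10²⁴ = 3.249×10¹⁴ m³/s².
Semi-major axis a = (r_p + r_a)/2 = 29883 km = 2.988×10⁷ m.
Vis-viva: v² = μ(2/r − 1/a) = 3.249×10¹⁴ × (2.904×10⁻⁷ − 3.346×10⁻⁸) = 8.349×10⁷ m²/s².
v = 9137 m/s = 9.137 km/s.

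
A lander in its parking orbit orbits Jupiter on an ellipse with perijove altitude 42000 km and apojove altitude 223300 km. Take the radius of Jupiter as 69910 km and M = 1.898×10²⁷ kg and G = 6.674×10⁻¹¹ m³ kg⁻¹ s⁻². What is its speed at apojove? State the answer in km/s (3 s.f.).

μ = GM = 6.674×10⁻¹¹ × 1.898×10²⁷ = 1.267×10¹⁷ m³/s².
r_p = 69910 + 42000 = 111910 km = 1.1191×10⁸ m.
r_a = 69910 + 223300 = 293210 km = 2.9321×10⁸ m.
Semi-major axis a = (r_p + r_a)/2 = 2.0256×10⁵ km = 2.026×10⁸ m.
Vis-viva: v² = μ(2/r − 1/a) = 1.267×10¹⁷ × (6.821×10⁻⁹ − 4.937×10⁻⁹) = 2.387×10⁸ m²/s².
v = 15450 m/s = 15.45 km/s.

v ≈ 15.4 km/s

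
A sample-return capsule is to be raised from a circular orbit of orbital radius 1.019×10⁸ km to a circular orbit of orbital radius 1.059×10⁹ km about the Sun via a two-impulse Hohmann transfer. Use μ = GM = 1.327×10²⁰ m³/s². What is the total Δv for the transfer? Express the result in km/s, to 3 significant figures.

Δv_total ≈ 19.2 km/s

r₁ = 1.019×10⁸ km = 1.019×10¹¹ m.
r₂ = 1.059×10⁹ km = 1.059×10¹² m.
Transfer ellipse a_t = (r₁ + r₂)/2 = 5.804×10¹¹ m.
At r₁: circular v_c1 = √(μ/r₁) = 36090 m/s; transfer-perihelion v_p = √[μ(2/r₁ − 1/a_t)] = 48740 m/s.
Δv₁ = v_p − v_c1 = 12660 m/s.
At r₂: circular v_c2 = √(μ/r₂) = 11190 m/s; transfer-aphelion v_a = √[μ(2/r₂ − 1/a_t)] = 4690 m/s.
Δv₂ = v_c2 − v_a = 6504 m/s.
Total Δv = Δv₁ + Δv₂ = 19160 m/s = 19.16 km/s.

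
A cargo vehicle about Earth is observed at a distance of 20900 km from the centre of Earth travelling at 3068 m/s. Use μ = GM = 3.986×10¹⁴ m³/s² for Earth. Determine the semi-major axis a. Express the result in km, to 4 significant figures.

a ≈ 13870 km

r = 2.090×10⁷ m.
Specific orbital energy ε = v²/2 − μ/r = (3068)²/2 − 3.986×10¹⁴/2.090×10⁷ = -1.437×10⁷ J/kg.
Since ε = −μ/(2a), a = −μ/(2ε) = 1.387×10⁷ m = 13874 km.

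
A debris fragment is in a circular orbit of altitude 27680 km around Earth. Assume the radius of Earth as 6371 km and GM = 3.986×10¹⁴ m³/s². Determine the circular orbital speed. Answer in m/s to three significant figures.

v ≈ 3420 m/s

r = 6371 + 27680 = 34051 km = 3.4051×10⁷ m.
For a circular orbit v = √(μ/r) = √(3.986×10¹⁴ / 3.405×10⁷) = √(1.171×10⁷) = 3421 m/s.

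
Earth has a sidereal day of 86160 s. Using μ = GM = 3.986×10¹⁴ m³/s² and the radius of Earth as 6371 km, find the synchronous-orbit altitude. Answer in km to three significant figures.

h_sync ≈ 35800 km

A synchronous orbit has period T, so by Kepler's third law a = (μT²/4π²)^(1/3).
μT²/4π² = 3.986×10¹⁴ × (8.616×10⁴)² / 39.48 = 7.495×10²² m³.
a = 4.216×10⁷ m = 42163 km.
Altitude h = a − R = 42163 − 6371 = 35792 km.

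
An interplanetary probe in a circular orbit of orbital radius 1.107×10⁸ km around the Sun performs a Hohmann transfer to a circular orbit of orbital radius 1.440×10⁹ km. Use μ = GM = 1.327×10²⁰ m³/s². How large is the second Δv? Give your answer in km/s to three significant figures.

r₁ = 1.107×10⁸ km = 1.107×10¹¹ m.
r₂ = 1.440×10⁹ km = 1.440×10¹² m.
Transfer ellipse a_t = (r₁ + r₂)/2 = 7.754×10¹¹ m.
At r₁: circular v_c1 = √(μ/r₁) = 34620 m/s; transfer-perihelion v_p = √[μ(2/r₁ − 1/a_t)] = 47180 m/s.
At r₂: circular v_c2 = √(μ/r₂) = 9600 m/s; transfer-aphelion v_a = √[μ(2/r₂ − 1/a_t)] = 3627 m/s.
Δv₂ = v_c2 − v_a = 5972 m/s.
= 5.972 km/s.

Δv ≈ 5.97 km/s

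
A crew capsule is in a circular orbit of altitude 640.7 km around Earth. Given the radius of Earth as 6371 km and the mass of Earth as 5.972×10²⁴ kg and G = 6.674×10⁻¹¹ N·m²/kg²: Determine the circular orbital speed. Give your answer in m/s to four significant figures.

v ≈ 7539 m/s

μ = GM = 6.674×10⁻¹¹ × 5.972×10²⁴ = 3.986×10¹⁴ m³/s².
r = 6371 + 640.7 = 7011.7 km = 7.0117×10⁶ m.
For a circular orbit v = √(μ/r) = √(3.986×10¹⁴ / 7.012×10⁶) = √(5.684×10⁷) = 7539 m/s.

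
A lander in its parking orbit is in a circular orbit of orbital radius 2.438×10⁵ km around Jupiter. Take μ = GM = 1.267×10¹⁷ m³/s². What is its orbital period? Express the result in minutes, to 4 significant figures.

T ≈ 1120 minutes

r = 2.438×10⁵ km = 2.438×10⁸ m.
Kepler's third law: T = 2π√(r³/μ) = 2π√((2.438×10⁸)³ / 1.267×10¹⁷).
r³/μ = 1.144×10⁸ s², so T = 2π × 1.069×10⁴ = 6.720×10⁴ s.
Converting: 6.720×10⁴ s ÷ 60.00 = 1120 minutes.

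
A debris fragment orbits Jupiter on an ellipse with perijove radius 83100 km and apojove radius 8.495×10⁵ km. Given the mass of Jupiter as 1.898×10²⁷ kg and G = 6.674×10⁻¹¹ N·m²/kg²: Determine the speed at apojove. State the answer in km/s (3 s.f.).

v ≈ 5.15 km/s

μ = GM = 6.674×10⁻¹¹ × 1.898×10²⁷ = 1.267×10¹⁷ m³/s².
Semi-major axis a = (r_p + r_a)/2 = 4.6630×10⁵ km = 4.663×10⁸ m.
Vis-viva: v² = μ(2/r − 1/a) = 1.267×10¹⁷ × (2.354×10⁻⁹ − 2.145×10⁻⁹) = 2.657×10⁷ m²/s².
v = 5155 m/s = 5.155 km/s.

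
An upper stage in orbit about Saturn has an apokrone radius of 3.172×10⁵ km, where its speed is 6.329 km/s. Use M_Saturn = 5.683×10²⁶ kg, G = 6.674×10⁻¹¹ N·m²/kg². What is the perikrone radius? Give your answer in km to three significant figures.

perikrone radius ≈ 63800 km

μ = GM = 6.674×10⁻¹¹ × 5.683×10²⁶ = 3.793×10¹⁶ m³/s².
r_a = 3.172×10⁸ m.
Specific energy ε = v²/2 − μ/r = -9.954×10⁷ J/kg, so a = −μ/(2ε) = 1.905×10⁸ m.
The apsides satisfy r_p + r_a = 2a, so the perikrone radius is 2a − r_a = 6.382×10⁷ m = 63820 km.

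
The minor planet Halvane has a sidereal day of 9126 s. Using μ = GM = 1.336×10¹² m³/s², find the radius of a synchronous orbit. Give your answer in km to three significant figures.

A synchronous orbit has period T, so by Kepler's third law a = (μT²/4π²)^(1/3).
μT²/4π² = 1.336×10¹² × (9.126×10³)² / 39.48 = 2.818×10¹⁸ m³.
a = 1.413×10⁶ m = 1412.5 km.

r_sync ≈ 1410 km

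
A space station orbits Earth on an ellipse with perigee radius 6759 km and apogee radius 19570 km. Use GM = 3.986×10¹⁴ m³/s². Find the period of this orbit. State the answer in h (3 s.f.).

Semi-major axis a = (r_p + r_a)/2 = (6759.0 + 19570)/2 = 13164 km = 1.316×10⁷ m.
By Kepler's third law T = 2π√(a³/μ) = 2π × 2.392×10³ = 1.503×10⁴ s.
= 4.176 h.

T ≈ 4.18 h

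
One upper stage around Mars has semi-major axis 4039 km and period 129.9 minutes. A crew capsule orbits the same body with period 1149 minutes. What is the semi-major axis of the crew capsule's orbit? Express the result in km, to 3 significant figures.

a₂ ≈ 17300 km

Kepler's third law: a³ ∝ T², so a₂ = a₁ (T₂/T₁)^(2/3).
T₂/T₁ = 8.845, (T₂/T₁)^(2/3) = 4.277.
a₂ = 4039 × 4.277 = 17270 km.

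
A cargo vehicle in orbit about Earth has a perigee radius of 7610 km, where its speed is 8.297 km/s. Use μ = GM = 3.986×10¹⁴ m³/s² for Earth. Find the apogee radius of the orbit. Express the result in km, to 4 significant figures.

r_p = 7.610×10⁶ m.
Specific energy ε = v²/2 − μ/r = -1.796×10⁷ J/kg, so a = −μ/(2ε) = 1.110×10⁷ m.
The apsides satisfy r_p + r_a = 2a, so the apogee radius is 2a − r_p = 1.459×10⁷ m = 14586 km.

apogee radius ≈ 14590 km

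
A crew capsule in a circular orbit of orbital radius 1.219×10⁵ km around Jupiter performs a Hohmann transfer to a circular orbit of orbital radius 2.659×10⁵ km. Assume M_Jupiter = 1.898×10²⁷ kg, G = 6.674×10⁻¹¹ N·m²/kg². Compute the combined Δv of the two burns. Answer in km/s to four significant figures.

Δv_total ≈ 10.03 km/s

μ = GM = 6.674×10⁻¹¹ × 1.898×10²⁷ = 1.267×10¹⁷ m³/s².
r₁ = 1.219×10⁵ km = 1.219×10⁸ m.
r₂ = 2.659×10⁵ km = 2.659×10⁸ m.
Transfer ellipse a_t = (r₁ + r₂)/2 = 1.939×10⁸ m.
At r₁: circular v_c1 = √(μ/r₁) = 32240 m/s; transfer-perijove v_p = √[μ(2/r₁ − 1/a_t)] = 37750 m/s.
Δv₁ = v_p − v_c1 = 5513 m/s.
At r₂: circular v_c2 = √(μ/r₂) = 21830 m/s; transfer-apojove v_a = √[μ(2/r₂ − 1/a_t)] = 17310 m/s.
Δv₂ = v_c2 − v_a = 4520 m/s.
Total Δv = Δv₁ + Δv₂ = 10030 m/s = 10.03 km/s.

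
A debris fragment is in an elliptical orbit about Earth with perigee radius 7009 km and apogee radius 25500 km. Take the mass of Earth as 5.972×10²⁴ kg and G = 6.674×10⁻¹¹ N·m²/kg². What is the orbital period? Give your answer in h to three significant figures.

μ = GM = 6.674×10⁻¹¹ × 5.972×10²⁴ = 3.986×10¹⁴ m³/s².
Semi-major axis a = (r_p + r_a)/2 = (7009.0 + 25500)/2 = 16254 km = 1.625×10⁷ m.
By Kepler's third law T = 2π√(a³/μ) = 2π × 3.283×10³ = 2.062×10⁴ s.
= 5.729 h.

T ≈ 5.73 h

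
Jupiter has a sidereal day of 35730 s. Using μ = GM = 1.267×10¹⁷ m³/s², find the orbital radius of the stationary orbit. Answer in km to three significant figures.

A synchronous orbit has period T, so by Kepler's third law a = (μT²/4π²)^(1/3).
μT²/4π² = 1.267×10¹⁷ × (3.573×10⁴)² / 39.48 = 4.097×10²⁴ m³.
a = 1.600×10⁸ m = 1.6002×10⁵ km.

r_sync ≈ 1.60×10⁵ km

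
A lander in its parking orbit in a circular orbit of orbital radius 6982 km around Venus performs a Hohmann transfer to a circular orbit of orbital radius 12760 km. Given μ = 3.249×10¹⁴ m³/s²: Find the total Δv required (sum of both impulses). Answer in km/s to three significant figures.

r₁ = 6982 km = 6.982×10⁶ m.
r₂ = 12760 km = 1.276×10⁷ m.
Transfer ellipse a_t = (r₁ + r₂)/2 = 9.871×10⁶ m.
At r₁: circular v_c1 = √(μ/r₁) = 6822 m/s; transfer-periapsis v_p = √[μ(2/r₁ − 1/a_t)] = 7756 m/s.
Δv₁ = v_p − v_c1 = 934.3 m/s.
At r₂: circular v_c2 = √(μ/r₂) = 5046 m/s; transfer-apoapsis v_a = √[μ(2/r₂ − 1/a_t)] = 4244 m/s.
Δv₂ = v_c2 − v_a = 802.2 m/s.
Total Δv = Δv₁ + Δv₂ = 1736 m/s = 1.736 km/s.

Δv_total ≈ 1.74 km/s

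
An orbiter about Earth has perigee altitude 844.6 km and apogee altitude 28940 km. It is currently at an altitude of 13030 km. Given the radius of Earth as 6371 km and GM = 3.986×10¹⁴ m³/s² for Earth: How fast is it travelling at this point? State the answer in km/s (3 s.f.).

v ≈ 4.73 km/s

r_p = 6371 + 844.6 = 7215.6 km = 7.2156×10⁶ m.
r_a = 6371 + 28940 = 35311 km = 3.5311×10⁷ m.
r = 6371 + 13030 = 19401 km = 1.940×10⁷ m.
Semi-major axis a = (r_p + r_a)/2 = 21263 km = 2.126×10⁷ m.
Vis-viva: v² = μ(2/r − 1/a) = 3.986×10¹⁴ × (1.031×10⁻⁷ − 4.703×10⁻⁸) = 2.234×10⁷ m²/s².
v = 4727 m/s = 4.727 km/s.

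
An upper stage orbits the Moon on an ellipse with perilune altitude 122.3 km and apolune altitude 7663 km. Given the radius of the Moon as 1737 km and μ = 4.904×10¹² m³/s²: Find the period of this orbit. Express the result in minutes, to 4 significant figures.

T ≈ 631.6 minutes

r_p = 1737 + 122.3 = 1859.3 km = 1.8593×10⁶ m.
r_a = 1737 + 7663 = 9400.0 km = 9.4000×10⁶ m.
Semi-major axis a = (r_p + r_a)/2 = (1859.3 + 9400.0)/2 = 5629.6 km = 5.630×10⁶ m.
By Kepler's third law T = 2π√(a³/μ) = 2π × 6.032×10³ = 3.790×10⁴ s.
= 631.6 minutes.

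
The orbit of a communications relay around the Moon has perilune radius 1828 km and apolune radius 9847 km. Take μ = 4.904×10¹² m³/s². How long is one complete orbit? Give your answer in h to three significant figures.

Semi-major axis a = (r_p + r_a)/2 = (1828.0 + 9847.0)/2 = 5837.5 km = 5.838×10⁶ m.
By Kepler's third law T = 2π√(a³/μ) = 2π × 6.369×10³ = 4.002×10⁴ s.
= 11.12 h.

T ≈ 11.1 h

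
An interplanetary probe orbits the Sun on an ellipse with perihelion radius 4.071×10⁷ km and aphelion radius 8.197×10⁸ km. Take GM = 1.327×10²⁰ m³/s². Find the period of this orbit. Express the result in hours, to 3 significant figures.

T ≈ 42800 hours

Semi-major axis a = (r_p + r_a)/2 = (4.0710×10⁷ + 8.1970×10⁸)/2 = 4.3020×10⁸ km = 4.302×10¹¹ m.
By Kepler's third law T = 2π√(a³/μ) = 2π × 2.450×10⁷ = 1.539×10⁸ s.
= 42750 hours.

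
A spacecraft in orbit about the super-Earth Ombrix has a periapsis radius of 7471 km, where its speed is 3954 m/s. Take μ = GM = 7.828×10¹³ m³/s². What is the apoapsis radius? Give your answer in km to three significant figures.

r_p = 7.471×10⁶ m.
Specific energy ε = v²/2 − μ/r = -2.661×10⁶ J/kg, so a = −μ/(2ε) = 1.471×10⁷ m.
The apsides satisfy r_p + r_a = 2a, so the apoapsis radius is 2a − r_p = 2.195×10⁷ m = 21949 km.

apoapsis radius ≈ 21900 km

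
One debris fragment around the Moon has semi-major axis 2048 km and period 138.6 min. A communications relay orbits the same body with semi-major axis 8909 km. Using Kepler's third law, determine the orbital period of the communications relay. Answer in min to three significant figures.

Kepler's third law: T² ∝ a³, so T₂ = T₁ (a₂/a₁)^(3/2).
a₂/a₁ = 4.350, (a₂/a₁)^(3/2) = 9.073.
T₂ = 138.6 × 9.073 = 1258 min.

T₂ ≈ 1260 min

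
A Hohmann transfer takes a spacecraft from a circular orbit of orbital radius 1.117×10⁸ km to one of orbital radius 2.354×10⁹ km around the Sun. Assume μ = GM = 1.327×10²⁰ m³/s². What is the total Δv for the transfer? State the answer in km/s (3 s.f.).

Δv_total ≈ 18.4 km/s

r₁ = 1.117×10⁸ km = 1.117×10¹¹ m.
r₂ = 2.354×10⁹ km = 2.354×10¹² m.
Transfer ellipse a_t = (r₁ + r₂)/2 = 1.233×10¹² m.
At r₁: circular v_c1 = √(μ/r₁) = 34470 m/s; transfer-perihelion v_p = √[μ(2/r₁ − 1/a_t)] = 47630 m/s.
Δv₁ = v_p − v_c1 = 13160 m/s.
At r₂: circular v_c2 = √(μ/r₂) = 7508 m/s; transfer-aphelion v_a = √[μ(2/r₂ − 1/a_t)] = 2260 m/s.
Δv₂ = v_c2 − v_a = 5248 m/s.
Total Δv = Δv₁ + Δv₂ = 18410 m/s = 18.41 km/s.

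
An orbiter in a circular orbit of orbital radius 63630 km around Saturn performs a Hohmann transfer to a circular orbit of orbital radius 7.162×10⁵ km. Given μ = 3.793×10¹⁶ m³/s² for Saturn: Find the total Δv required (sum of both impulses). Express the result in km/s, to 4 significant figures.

Δv_total ≈ 13.01 km/s

r₁ = 63630 km = 6.363×10⁷ m.
r₂ = 7.162×10⁵ km = 7.162×10⁸ m.
Transfer ellipse a_t = (r₁ + r₂)/2 = 3.899×10⁸ m.
At r₁: circular v_c1 = √(μ/r₁) = 24420 m/s; transfer-perikrone v_p = √[μ(2/r₁ − 1/a_t)] = 33090 m/s.
Δv₁ = v_p − v_c1 = 8674 m/s.
At r₂: circular v_c2 = √(μ/r₂) = 7277 m/s; transfer-apokrone v_a = √[μ(2/r₂ − 1/a_t)] = 2940 m/s.
Δv₂ = v_c2 − v_a = 4338 m/s.
Total Δv = Δv₁ + Δv₂ = 13010 m/s = 13.01 km/s.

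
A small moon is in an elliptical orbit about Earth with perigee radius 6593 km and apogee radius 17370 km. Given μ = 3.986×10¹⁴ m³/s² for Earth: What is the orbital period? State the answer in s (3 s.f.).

T ≈ 13100 s

Semi-major axis a = (r_p + r_a)/2 = (6593.0 + 17370)/2 = 11982 km = 1.198×10⁷ m.
By Kepler's third law T = 2π√(a³/μ) = 2π × 2.077×10³ = 1.305×10⁴ s.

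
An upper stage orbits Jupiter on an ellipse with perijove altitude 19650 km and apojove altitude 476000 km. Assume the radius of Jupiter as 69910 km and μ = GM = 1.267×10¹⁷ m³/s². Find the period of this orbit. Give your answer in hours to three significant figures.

T ≈ 27.8 hours

r_p = 69910 + 19650 = 89560 km = 8.9560×10⁷ m.
r_a = 69910 + 476000 = 545910 km = 5.4591×10⁸ m.
Semi-major axis a = (r_p + r_a)/2 = (89560 + 5.4591×10⁵)/2 = 3.1774×10⁵ km = 3.177×10⁸ m.
By Kepler's third law T = 2π√(a³/μ) = 2π × 1.591×10⁴ = 9.997×10⁴ s.
= 27.77 hours.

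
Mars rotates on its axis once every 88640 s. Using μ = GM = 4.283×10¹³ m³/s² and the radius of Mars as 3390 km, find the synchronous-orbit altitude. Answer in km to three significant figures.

h_sync ≈ 17000 km

A synchronous orbit has period T, so by Kepler's third law a = (μT²/4π²)^(1/3).
μT²/4π² = 4.283×10¹³ × (8.864×10⁴)² / 39.48 = 8.524×10²¹ m³.
a = 2.043×10⁷ m = 20428 km.
Altitude h = a − R = 20428 − 3390 = 17038 km.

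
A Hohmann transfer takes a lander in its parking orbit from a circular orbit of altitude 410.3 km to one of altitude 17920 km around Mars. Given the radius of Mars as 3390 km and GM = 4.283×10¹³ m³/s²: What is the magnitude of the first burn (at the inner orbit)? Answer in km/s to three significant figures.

Δv ≈ 1.02 km/s

r₁ = 3390 + 410.3 = 3800.3 km = 3.8003×10⁶ m.
r₂ = 3390 + 17920 = 21310 km = 2.1310×10⁷ m.
Transfer ellipse a_t = (r₁ + r₂)/2 = 1.256×10⁷ m.
At r₁: circular v_c1 = √(μ/r₁) = 3357 m/s; transfer-periapsis v_p = √[μ(2/r₁ − 1/a_t)] = 4374 m/s.
Δv₁ = v_p − v_c1 = 1017 m/s.
= 1.017 km/s.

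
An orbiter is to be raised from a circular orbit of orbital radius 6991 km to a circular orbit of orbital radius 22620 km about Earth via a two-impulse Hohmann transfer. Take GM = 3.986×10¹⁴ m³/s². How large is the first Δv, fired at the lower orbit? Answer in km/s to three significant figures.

r₁ = 6991 km = 6.991×10⁶ m.
r₂ = 22620 km = 2.262×10⁷ m.
Transfer ellipse a_t = (r₁ + r₂)/2 = 1.481×10⁷ m.
At r₁: circular v_c1 = √(μ/r₁) = 7551 m/s; transfer-perigee v_p = √[μ(2/r₁ − 1/a_t)] = 9333 m/s.
Δv₁ = v_p − v_c1 = 1782 m/s.
= 1.782 km/s.

Δv ≈ 1.78 km/s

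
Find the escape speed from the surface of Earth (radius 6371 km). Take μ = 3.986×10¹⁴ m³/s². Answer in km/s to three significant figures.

v_esc ≈ 11.2 km/s

r = R = 6.371×10⁶ m.
Escape speed v_esc = √(2μ/r) = √(2 × 3.986×10¹⁴ / 6.371×10⁶) = √(1.251×10⁸) = 11190 m/s.
= 11.19 km/s.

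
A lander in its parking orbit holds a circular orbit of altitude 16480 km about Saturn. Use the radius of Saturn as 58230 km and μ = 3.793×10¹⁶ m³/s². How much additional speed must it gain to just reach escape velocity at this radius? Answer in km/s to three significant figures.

r = 58230 + 16480 = 74710 km = 7.4710×10⁷ m.
Circular speed v_c = √(μ/r) = 22530 m/s.
Escape speed v_esc = √(2μ/r) = √2 × v_c = 31870 m/s.
Δv = v_esc − v_c = 9333 m/s = 9.333 km/s.

Δv ≈ 9.33 km/s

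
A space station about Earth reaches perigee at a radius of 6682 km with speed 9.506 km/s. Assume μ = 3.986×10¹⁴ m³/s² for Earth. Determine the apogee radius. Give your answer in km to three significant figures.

apogee radius ≈ 20900 km

r_p = 6.682×10⁶ m.
Specific energy ε = v²/2 − μ/r = -1.447×10⁷ J/kg, so a = −μ/(2ε) = 1.377×10⁷ m.
The apsides satisfy r_p + r_a = 2a, so the apogee radius is 2a − r_p = 2.086×10⁷ m = 20863 km.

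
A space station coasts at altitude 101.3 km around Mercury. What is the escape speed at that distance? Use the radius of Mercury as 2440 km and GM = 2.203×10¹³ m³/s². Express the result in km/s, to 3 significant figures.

v_esc ≈ 4.16 km/s

r = 2440 + 101.3 = 2541.3 km = 2.5413×10⁶ m.
Escape speed v_esc = √(2μ/r) = √(2 × 2.203×10¹³ / 2.541×10⁶) = √(1.734×10⁷) = 4164 m/s.
= 4.164 km/s.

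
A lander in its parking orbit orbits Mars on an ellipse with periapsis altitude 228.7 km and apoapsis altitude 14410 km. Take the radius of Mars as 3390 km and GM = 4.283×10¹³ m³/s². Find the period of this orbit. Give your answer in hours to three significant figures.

T ≈ 9.35 hours

r_p = 3390 + 228.7 = 3618.7 km = 3.6187×10⁶ m.
r_a = 3390 + 14410 = 17800 km = 1.7800×10⁷ m.
Semi-major axis a = (r_p + r_a)/2 = (3618.7 + 17800)/2 = 10709 km = 1.071×10⁷ m.
By Kepler's third law T = 2π√(a³/μ) = 2π × 5.355×10³ = 3.365×10⁴ s.
= 9.346 hours.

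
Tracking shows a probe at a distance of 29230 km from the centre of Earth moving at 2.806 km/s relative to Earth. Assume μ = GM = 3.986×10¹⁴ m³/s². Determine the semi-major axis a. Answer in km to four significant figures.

a ≈ 20550 km

r = 2.923×10⁷ m.
Specific orbital energy ε = v²/2 − μ/r = (2806)²/2 − 3.986×10¹⁴/2.923×10⁷ = -9.700×10⁶ J/kg.
Since ε = −μ/(2a), a = −μ/(2ε) = 2.055×10⁷ m = 20547 km.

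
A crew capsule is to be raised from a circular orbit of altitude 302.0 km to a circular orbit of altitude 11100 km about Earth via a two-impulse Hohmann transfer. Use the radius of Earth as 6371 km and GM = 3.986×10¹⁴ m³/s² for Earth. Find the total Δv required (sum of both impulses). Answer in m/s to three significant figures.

Δv_total ≈ 2790 m/s

r₁ = 6371 + 302.0 = 6673.0 km = 6.6730×10⁶ m.
r₂ = 6371 + 11100 = 17471 km = 1.7471×10⁷ m.
Transfer ellipse a_t = (r₁ + r₂)/2 = 1.207×10⁷ m.
At r₁: circular v_c1 = √(μ/r₁) = 7729 m/s; transfer-perigee v_p = √[μ(2/r₁ − 1/a_t)] = 9298 m/s.
Δv₁ = v_p − v_c1 = 1569 m/s.
At r₂: circular v_c2 = √(μ/r₂) = 4776 m/s; transfer-apogee v_a = √[μ(2/r₂ − 1/a_t)] = 3551 m/s.
Δv₂ = v_c2 − v_a = 1225 m/s.
Total Δv = Δv₁ + Δv₂ = 2794 m/s.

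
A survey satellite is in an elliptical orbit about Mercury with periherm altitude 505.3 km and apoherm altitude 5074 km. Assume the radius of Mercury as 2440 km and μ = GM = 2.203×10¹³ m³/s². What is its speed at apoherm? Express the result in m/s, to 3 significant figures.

v ≈ 1280 m/s

r_p = 2440 + 505.3 = 2945.3 km = 2.9453×10⁶ m.
r_a = 2440 + 5074 = 7514.0 km = 7.5140×10⁶ m.
Semi-major axis a = (r_p + r_a)/2 = 5229.6 km = 5.230×10⁶ m.
Vis-viva: v² = μ(2/r − 1/a) = 2.203×10¹³ × (2.662×10⁻⁷ − 1.912×10⁻⁷) = 1.651×10⁶ m²/s².
v = 1285 m/s.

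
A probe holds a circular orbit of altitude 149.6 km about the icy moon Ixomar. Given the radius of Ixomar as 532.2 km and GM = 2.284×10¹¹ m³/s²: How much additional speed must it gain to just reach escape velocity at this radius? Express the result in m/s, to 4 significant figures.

r = 532.2 + 149.6 = 681.80 km = 6.8180×10⁵ m.
Circular speed v_c = √(μ/r) = 578.8 m/s.
Escape speed v_esc = √(2μ/r) = √2 × v_c = 818.5 m/s.
Δv = v_esc − v_c = 239.7 m/s.

Δv ≈ 239.7 m/s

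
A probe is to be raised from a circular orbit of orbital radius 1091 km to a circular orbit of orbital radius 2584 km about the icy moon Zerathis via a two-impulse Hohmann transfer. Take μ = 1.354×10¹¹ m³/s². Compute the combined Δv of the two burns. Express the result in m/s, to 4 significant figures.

r₁ = 1091 km = 1.091×10⁶ m.
r₂ = 2584 km = 2.584×10⁶ m.
Transfer ellipse a_t = (r₁ + r₂)/2 = 1.838×10⁶ m.
At r₁: circular v_c1 = √(μ/r₁) = 352.3 m/s; transfer-periapsis v_p = √[μ(2/r₁ − 1/a_t)] = 417.8 m/s.
Δv₁ = v_p − v_c1 = 65.48 m/s.
At r₂: circular v_c2 = √(μ/r₂) = 228.9 m/s; transfer-apoapsis v_a = √[μ(2/r₂ − 1/a_t)] = 176.4 m/s.
Δv₂ = v_c2 − v_a = 52.52 m/s.
Total Δv = Δv₁ + Δv₂ = 118.0 m/s.

Δv_total ≈ 118.0 m/s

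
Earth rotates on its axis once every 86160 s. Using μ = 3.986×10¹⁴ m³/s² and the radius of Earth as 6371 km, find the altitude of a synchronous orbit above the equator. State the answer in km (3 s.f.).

A synchronous orbit has period T, so by Kepler's third law a = (μT²/4π²)^(1/3).
μT²/4π² = 3.986×10¹⁴ × (8.616×10⁴)² / 39.48 = 7.495×10²² m³.
a = 4.216×10⁷ m = 42163 km.
Altitude h = a − R = 42163 − 6371 = 35792 km.

h_sync ≈ 35800 km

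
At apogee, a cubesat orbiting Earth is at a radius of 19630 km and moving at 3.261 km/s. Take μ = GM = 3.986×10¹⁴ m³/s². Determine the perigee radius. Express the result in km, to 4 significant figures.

perigee radius ≈ 6964 km

r_a = 1.963×10⁷ m.
Specific energy ε = v²/2 − μ/r = -1.499×10⁷ J/kg, so a = −μ/(2ε) = 1.330×10⁷ m.
The apsides satisfy r_p + r_a = 2a, so the perigee radius is 2a − r_a = 6.964×10⁶ m = 6963.6 km.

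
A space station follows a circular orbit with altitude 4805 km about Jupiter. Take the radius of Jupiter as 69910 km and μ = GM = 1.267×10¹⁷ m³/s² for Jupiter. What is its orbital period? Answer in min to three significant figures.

T ≈ 190 min

r = 69910 + 4805 = 74715 km = 7.4715×10⁷ m.
Kepler's third law: T = 2π√(r³/μ) = 2π√((7.472×10⁷)³ / 1.267×10¹⁷).
r³/μ = 3.292×10⁶ s², so T = 2π × 1.814×10³ = 1.140×10⁴ s.
Converting: 1.140×10⁴ s ÷ 60.00 = 190.0 min.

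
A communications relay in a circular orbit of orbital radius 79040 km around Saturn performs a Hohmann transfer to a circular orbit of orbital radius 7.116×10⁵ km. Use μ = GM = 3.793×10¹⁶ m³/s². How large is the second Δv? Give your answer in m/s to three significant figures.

Δv ≈ 4040 m/s

r₁ = 79040 km = 7.904×10⁷ m.
r₂ = 7.116×10⁵ km = 7.116×10⁸ m.
Transfer ellipse a_t = (r₁ + r₂)/2 = 3.953×10⁸ m.
At r₁: circular v_c1 = √(μ/r₁) = 21910 m/s; transfer-perikrone v_p = √[μ(2/r₁ − 1/a_t)] = 29390 m/s.
At r₂: circular v_c2 = √(μ/r₂) = 7301 m/s; transfer-apokrone v_a = √[μ(2/r₂ − 1/a_t)] = 3265 m/s.
Δv₂ = v_c2 − v_a = 4036 m/s.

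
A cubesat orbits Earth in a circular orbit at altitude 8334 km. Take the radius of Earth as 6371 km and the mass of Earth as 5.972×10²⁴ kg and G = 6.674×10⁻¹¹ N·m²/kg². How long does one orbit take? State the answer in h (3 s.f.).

T ≈ 4.93 h

μ = GM = 6.674×10⁻¹¹ × 5.972×10²⁴ = 3.986×10¹⁴ m³/s².
r = 6371 + 8334 = 14705 km = 1.4705×10⁷ m.
Kepler's third law: T = 2π√(r³/μ) = 2π√((1.470×10⁷)³ / 3.986×10¹⁴).
r³/μ = 7.978×10⁶ s², so T = 2π × 2.825×10³ = 1.775×10⁴ s.
Converting: 1.775×10⁴ s ÷ 3600 = 4.930 h.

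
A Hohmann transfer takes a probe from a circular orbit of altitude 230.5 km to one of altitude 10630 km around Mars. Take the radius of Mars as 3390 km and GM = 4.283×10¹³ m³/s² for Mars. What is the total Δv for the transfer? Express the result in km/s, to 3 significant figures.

Δv_total ≈ 1.52 km/s

r₁ = 3390 + 230.5 = 3620.5 km = 3.6205×10⁶ m.
r₂ = 3390 + 10630 = 14020 km = 1.4020×10⁷ m.
Transfer ellipse a_t = (r₁ + r₂)/2 = 8.820×10⁶ m.
At r₁: circular v_c1 = √(μ/r₁) = 3439 m/s; transfer-periapsis v_p = √[μ(2/r₁ − 1/a_t)] = 4336 m/s.
Δv₁ = v_p − v_c1 = 896.9 m/s.
At r₂: circular v_c2 = √(μ/r₂) = 1748 m/s; transfer-apoapsis v_a = √[μ(2/r₂ − 1/a_t)] = 1120 m/s.
Δv₂ = v_c2 − v_a = 628.0 m/s.
Total Δv = Δv₁ + Δv₂ = 1525 m/s = 1.525 km/s.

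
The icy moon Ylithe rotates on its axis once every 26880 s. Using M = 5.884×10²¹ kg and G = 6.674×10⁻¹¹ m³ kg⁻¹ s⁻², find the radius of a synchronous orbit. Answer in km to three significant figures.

r_sync ≈ 1930 km

μ = GM = 6.674×10⁻¹¹ × 5.884×10²¹ = 3.927×10¹¹ m³/s².
A synchronous orbit has period T, so by Kepler's third law a = (μT²/4π²)^(1/3).
μT²/4π² = 3.927×10¹¹ × (2.688×10⁴)² / 39.48 = 7.187×10¹⁸ m³.
a = 1.930×10⁶ m = 1929.8 km.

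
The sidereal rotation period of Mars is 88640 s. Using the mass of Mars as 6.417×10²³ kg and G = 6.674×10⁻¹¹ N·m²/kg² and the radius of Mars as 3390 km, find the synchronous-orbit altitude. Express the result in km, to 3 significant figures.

h_sync ≈ 17000 km

μ = GM = 6.674×10⁻¹¹ × 6.417×10²³ = 4.283×10¹³ m³/s².
A synchronous orbit has period T, so by Kepler's third law a = (μT²/4π²)^(1/3).
μT²/4π² = 4.283×10¹³ × (8.864×10⁴)² / 39.48 = 8.524×10²¹ m³.
a = 2.043×10⁷ m = 20427 km.
Altitude h = a − R = 20427 − 3390 = 17037 km.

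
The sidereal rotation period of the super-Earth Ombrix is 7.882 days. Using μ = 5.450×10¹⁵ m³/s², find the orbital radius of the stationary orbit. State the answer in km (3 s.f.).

T = 7.882 days = 6.810×10⁵ s.
A synchronous orbit has period T, so by Kepler's third law a = (μT²/4π²)^(1/3).
μT²/4π² = 5.450×10¹⁵ × (6.810×10⁵)² / 39.48 = 6.402×10²⁵ m³.
a = 4.000×10⁸ m = 4.0005×10⁵ km.

r_sync ≈ 4.00×10⁵ km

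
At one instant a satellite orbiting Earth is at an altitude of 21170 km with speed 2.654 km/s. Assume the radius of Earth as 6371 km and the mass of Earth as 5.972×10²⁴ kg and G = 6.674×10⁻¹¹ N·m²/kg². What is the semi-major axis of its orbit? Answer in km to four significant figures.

μ = GM = 6.674×10⁻¹¹ × 5.972×10²⁴ = 3.986×10¹⁴ m³/s².
r = 6371 + 21170 = 27541 km = 2.754×10⁷ m.
Vis-viva rearranged: 1/a = 2/r − v²/μ = 7.262×10⁻⁸ − 1.767×10⁻⁸ = 5.495×10⁻⁸ m⁻¹.
a = 1.820×10⁷ m = 18199 km.

a ≈ 18200 km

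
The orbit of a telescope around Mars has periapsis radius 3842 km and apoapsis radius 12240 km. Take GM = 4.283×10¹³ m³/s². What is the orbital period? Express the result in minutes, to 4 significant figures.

Semi-major axis a = (r_p + r_a)/2 = (3842.0 + 12240)/2 = 8041.0 km = 8.041×10⁶ m.
By Kepler's third law T = 2π√(a³/μ) = 2π × 3.484×10³ = 2.189×10⁴ s.
= 364.9 minutes.

T ≈ 364.9 minutes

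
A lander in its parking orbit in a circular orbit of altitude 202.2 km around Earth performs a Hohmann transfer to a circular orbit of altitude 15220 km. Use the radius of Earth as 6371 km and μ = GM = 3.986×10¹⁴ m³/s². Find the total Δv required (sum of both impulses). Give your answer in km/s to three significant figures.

r₁ = 6371 + 202.2 = 6573.2 km = 6.5732×10⁶ m.
r₂ = 6371 + 15220 = 21591 km = 2.1591×10⁷ m.
Transfer ellipse a_t = (r₁ + r₂)/2 = 1.408×10⁷ m.
At r₁: circular v_c1 = √(μ/r₁) = 7787 m/s; transfer-perigee v_p = √[μ(2/r₁ − 1/a_t)] = 9642 m/s.
Δv₁ = v_p − v_c1 = 1855 m/s.
At r₂: circular v_c2 = √(μ/r₂) = 4297 m/s; transfer-apogee v_a = √[μ(2/r₂ − 1/a_t)] = 2936 m/s.
Δv₂ = v_c2 − v_a = 1361 m/s.
Total Δv = Δv₁ + Δv₂ = 3216 m/s = 3.216 km/s.

Δv_total ≈ 3.22 km/s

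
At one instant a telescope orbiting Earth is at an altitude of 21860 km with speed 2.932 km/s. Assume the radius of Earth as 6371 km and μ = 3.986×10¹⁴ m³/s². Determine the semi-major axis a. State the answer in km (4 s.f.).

a ≈ 20290 km

r = 6371 + 21860 = 28231 km = 2.823×10⁷ m.
Vis-viva rearranged: 1/a = 2/r − v²/μ = 7.084×10⁻⁸ − 2.157×10⁻⁸ = 4.928×10⁻⁸ m⁻¹.
a = 2.029×10⁷ m = 20293 km.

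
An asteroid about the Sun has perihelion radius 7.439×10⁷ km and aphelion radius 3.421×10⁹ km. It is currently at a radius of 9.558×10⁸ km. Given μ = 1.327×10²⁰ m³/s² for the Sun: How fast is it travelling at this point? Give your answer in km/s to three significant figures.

Semi-major axis a = (r_p + r_a)/2 = 1.7477×10⁹ km = 1.748×10¹² m.
Vis-viva: v² = μ(2/r − 1/a) = 1.327×10²⁰ × (2.092×10⁻¹² − 5.722×10⁻¹³) = 2.017×10⁸ m²/s².
v = 14200 m/s = 14.20 km/s.

v ≈ 14.2 km/s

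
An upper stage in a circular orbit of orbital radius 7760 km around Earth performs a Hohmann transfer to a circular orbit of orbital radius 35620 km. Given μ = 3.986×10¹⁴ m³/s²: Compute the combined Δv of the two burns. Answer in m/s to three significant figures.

r₁ = 7760 km = 7.760×10⁶ m.
r₂ = 35620 km = 3.562×10⁷ m.
Transfer ellipse a_t = (r₁ + r₂)/2 = 2.169×10⁷ m.
At r₁: circular v_c1 = √(μ/r₁) = 7167 m/s; transfer-perigee v_p = √[μ(2/r₁ − 1/a_t)] = 9184 m/s.
Δv₁ = v_p − v_c1 = 2017 m/s.
At r₂: circular v_c2 = √(μ/r₂) = 3345 m/s; transfer-apogee v_a = √[μ(2/r₂ − 1/a_t)] = 2001 m/s.
Δv₂ = v_c2 − v_a = 1344 m/s.
Total Δv = Δv₁ + Δv₂ = 3362 m/s.

Δv_total ≈ 3360 m/s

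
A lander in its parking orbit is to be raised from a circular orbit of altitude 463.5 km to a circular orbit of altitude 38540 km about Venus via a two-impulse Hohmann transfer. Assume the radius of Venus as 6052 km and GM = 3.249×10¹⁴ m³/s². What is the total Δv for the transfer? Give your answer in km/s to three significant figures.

Δv_total ≈ 3.60 km/s

r₁ = 6052 + 463.5 = 6515.5 km = 6.5155×10⁶ m.
r₂ = 6052 + 38540 = 44592 km = 4.4592×10⁷ m.
Transfer ellipse a_t = (r₁ + r₂)/2 = 2.555×10⁷ m.
At r₁: circular v_c1 = √(μ/r₁) = 7062 m/s; transfer-periapsis v_p = √[μ(2/r₁ − 1/a_t)] = 9328 m/s.
Δv₁ = v_p − v_c1 = 2267 m/s.
At r₂: circular v_c2 = √(μ/r₂) = 2699 m/s; transfer-apoapsis v_a = √[μ(2/r₂ − 1/a_t)] = 1363 m/s.
Δv₂ = v_c2 − v_a = 1336 m/s.
Total Δv = Δv₁ + Δv₂ = 3603 m/s = 3.603 km/s.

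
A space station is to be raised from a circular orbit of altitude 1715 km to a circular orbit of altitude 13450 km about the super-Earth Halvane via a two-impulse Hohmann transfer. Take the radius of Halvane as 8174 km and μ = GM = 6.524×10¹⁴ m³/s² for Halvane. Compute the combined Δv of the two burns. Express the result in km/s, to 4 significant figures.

r₁ = 8174 + 1715 = 9889.0 km = 9.8890×10⁶ m.
r₂ = 8174 + 13450 = 21624 km = 2.1624×10⁷ m.
Transfer ellipse a_t = (r₁ + r₂)/2 = 1.576×10⁷ m.
At r₁: circular v_c1 = √(μ/r₁) = 8122 m/s; transfer-periapsis v_p = √[μ(2/r₁ − 1/a_t)] = 9515 m/s.
Δv₁ = v_p − v_c1 = 1393 m/s.
At r₂: circular v_c2 = √(μ/r₂) = 5493 m/s; transfer-apoapsis v_a = √[μ(2/r₂ − 1/a_t)] = 4351 m/s.
Δv₂ = v_c2 − v_a = 1141 m/s.
Total Δv = Δv₁ + Δv₂ = 2534 m/s = 2.534 km/s.

Δv_total ≈ 2.534 km/s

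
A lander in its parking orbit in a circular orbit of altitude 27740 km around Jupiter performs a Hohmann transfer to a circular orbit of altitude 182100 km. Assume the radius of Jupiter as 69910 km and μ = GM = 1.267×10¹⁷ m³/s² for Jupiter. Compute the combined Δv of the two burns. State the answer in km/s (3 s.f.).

Δv_total ≈ 12.9 km/s

r₁ = 69910 + 27740 = 97650 km = 9.7650×10⁷ m.
r₂ = 69910 + 182100 = 252010 km = 2.5201×10⁸ m.
Transfer ellipse a_t = (r₁ + r₂)/2 = 1.748×10⁸ m.
At r₁: circular v_c1 = √(μ/r₁) = 36020 m/s; transfer-perijove v_p = √[μ(2/r₁ − 1/a_t)] = 43250 m/s.
Δv₁ = v_p − v_c1 = 7226 m/s.
At r₂: circular v_c2 = √(μ/r₂) = 22420 m/s; transfer-apojove v_a = √[μ(2/r₂ − 1/a_t)] = 16760 m/s.
Δv₂ = v_c2 − v_a = 5665 m/s.
Total Δv = Δv₁ + Δv₂ = 12890 m/s = 12.89 km/s.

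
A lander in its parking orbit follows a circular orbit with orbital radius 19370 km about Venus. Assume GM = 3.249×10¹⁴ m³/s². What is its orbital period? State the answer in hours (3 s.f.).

r = 19370 km = 1.937×10⁷ m.
Kepler's third law: T = 2π√(r³/μ) = 2π√((1.937×10⁷)³ / 3.249×10¹⁴).
r³/μ = 2.237×10⁷ s², so T = 2π × 4.730×10³ = 2.972×10⁴ s.
Converting: 2.972×10⁴ s ÷ 3600 = 8.255 hours.

T ≈ 8.25 hours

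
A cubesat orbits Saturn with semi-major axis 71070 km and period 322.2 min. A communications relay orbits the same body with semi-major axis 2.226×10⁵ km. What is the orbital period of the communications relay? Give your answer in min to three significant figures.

Kepler's third law: T² ∝ a³, so T₂ = T₁ (a₂/a₁)^(3/2).
a₂/a₁ = 3.132, (a₂/a₁)^(3/2) = 5.543.
T₂ = 322.2 × 5.543 = 1786 min.

T₂ ≈ 1790 min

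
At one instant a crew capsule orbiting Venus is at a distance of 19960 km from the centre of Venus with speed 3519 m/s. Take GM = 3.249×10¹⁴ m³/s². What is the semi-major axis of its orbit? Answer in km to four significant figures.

a ≈ 16110 km

r = 1.996×10⁷ m.
Vis-viva rearranged: 1/a = 2/r − v²/μ = 1.002×10⁻⁷ − 3.811×10⁻⁸ = 6.209×10⁻⁸ m⁻¹.
a = 1.611×10⁷ m = 16107 km.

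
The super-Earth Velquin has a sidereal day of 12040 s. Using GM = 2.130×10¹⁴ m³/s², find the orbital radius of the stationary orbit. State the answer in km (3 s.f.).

A synchronous orbit has period T, so by Kepler's third law a = (μT²/4π²)^(1/3).
μT²/4π² = 2.130×10¹⁴ × (1.204×10⁴)² / 39.48 = 7.821×10²⁰ m³.
a = 9.213×10⁶ m = 9213.5 km.

r_sync ≈ 9210 km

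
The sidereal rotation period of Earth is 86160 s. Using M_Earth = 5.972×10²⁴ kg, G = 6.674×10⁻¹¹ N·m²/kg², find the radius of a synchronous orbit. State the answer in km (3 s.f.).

r_sync ≈ 42200 km

μ = GM = 6.674×10⁻¹¹ × 5.972×10²⁴ = 3.986×10¹⁴ m³/s².
A synchronous orbit has period T, so by Kepler's third law a = (μT²/4π²)^(1/3).
μT²/4π² = 3.986×10¹⁴ × (8.616×10⁴)² / 39.48 = 7.495×10²² m³.
a = 4.216×10⁷ m = 42162 km.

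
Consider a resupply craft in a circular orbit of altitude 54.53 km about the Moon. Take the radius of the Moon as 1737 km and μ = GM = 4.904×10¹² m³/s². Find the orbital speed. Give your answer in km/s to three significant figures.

v ≈ 1.65 km/s

r = 1737 + 54.53 = 1791.5 km = 1.7915×10⁶ m.
For a circular orbit v = √(μ/r) = √(4.904×10¹² / 1.792×10⁶) = √(2.737×10⁶) = 1654 m/s.
That is 1.654 km/s.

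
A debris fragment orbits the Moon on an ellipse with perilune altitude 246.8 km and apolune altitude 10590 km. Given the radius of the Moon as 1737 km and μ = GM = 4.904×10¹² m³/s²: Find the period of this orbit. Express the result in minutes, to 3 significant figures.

T ≈ 905 minutes

r_p = 1737 + 246.8 = 1983.8 km = 1.9838×10⁶ m.
r_a = 1737 + 10590 = 12327 km = 1.2327×10⁷ m.
Semi-major axis a = (r_p + r_a)/2 = (1983.8 + 12327)/2 = 7155.4 km = 7.155×10⁶ m.
By Kepler's third law T = 2π√(a³/μ) = 2π × 8.643×10³ = 5.431×10⁴ s.
= 905.1 minutes.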